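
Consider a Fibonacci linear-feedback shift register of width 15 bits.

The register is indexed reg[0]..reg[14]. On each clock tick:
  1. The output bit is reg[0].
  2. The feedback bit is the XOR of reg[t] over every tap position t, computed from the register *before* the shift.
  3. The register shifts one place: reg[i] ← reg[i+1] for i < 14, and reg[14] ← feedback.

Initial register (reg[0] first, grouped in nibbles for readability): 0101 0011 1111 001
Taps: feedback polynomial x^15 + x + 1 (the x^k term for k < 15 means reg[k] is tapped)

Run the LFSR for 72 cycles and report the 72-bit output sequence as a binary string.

tick  register→output (feedback)
  0  010100111111001→0 (1)
  1  101001111110011→1 (1)
  2  010011111100111→0 (1)
  3  100111111001111→1 (1)
  4  001111110011111→0 (0)
  5  011111100111110→0 (1)
  6  111111001111101→1 (0)
  7  111110011111010→1 (0)
  8  111100111110100→1 (0)
  9  111001111101000→1 (0)
 10  110011111010000→1 (0)
 11  100111110100000→1 (1)
 12  001111101000001→0 (0)
 13  011111010000010→0 (1)
 14  111110100000101→1 (0)
 15  111101000001010→1 (0)
 16  111010000010100→1 (0)
 17  110100000101000→1 (0)
 18  101000001010000→1 (1)
 19  010000010100001→0 (1)
 20  100000101000011→1 (1)
 21  000001010000111→0 (0)
 22  000010100001110→0 (0)
 23  000101000011100→0 (0)
 24  001010000111000→0 (0)
 25  010100001110000→0 (1)
 26  101000011100001→1 (1)
 27  010000111000011→0 (1)
 28  100001110000111→1 (1)
 29  000011100001111→0 (0)
 30  000111000011110→0 (0)
 31  001110000111100→0 (0)
 32  011100001111000→0 (1)
 33  111000011110001→1 (0)
 34  110000111100010→1 (0)
 35  100001111000100→1 (1)
 36  000011110001001→0 (0)
 37  000111100010010→0 (0)
 38  001111000100100→0 (0)
 39  011110001001000→0 (1)
 40  111100010010001→1 (0)
 41  111000100100010→1 (0)
 42  110001001000100→1 (0)
 43  100010010001000→1 (1)
 44  000100100010001→0 (0)
 45  001001000100010→0 (0)
 46  010010001000100→0 (1)
 47  100100010001001→1 (1)
 48  001000100010011→0 (0)
 49  010001000100110→0 (1)
 50  100010001001101→1 (1)
 51  000100010011011→0 (0)
 52  001000100110110→0 (0)
 53  010001001101100→0 (1)
 54  100010011011001→1 (1)
 55  000100110110011→0 (0)
 56  001001101100110→0 (0)
 57  010011011001100→0 (1)
 58  100110110011001→1 (1)
 59  001101100110011→0 (0)
 60  011011001100110→0 (1)
 61  110110011001101→1 (0)
 62  101100110011010→1 (1)
 63  011001100110101→0 (1)
 64  110011001101011→1 (0)
 65  100110011010110→1 (1)
 66  001100110101101→0 (0)
 67  011001101011010→0 (1)
 68  110011010110101→1 (0)
 69  100110101101010→1 (1)
 70  001101011010101→0 (0)
 71  011010110101010→0 (1)

010100111111001111101000001010000111000011110001001000100010011011001100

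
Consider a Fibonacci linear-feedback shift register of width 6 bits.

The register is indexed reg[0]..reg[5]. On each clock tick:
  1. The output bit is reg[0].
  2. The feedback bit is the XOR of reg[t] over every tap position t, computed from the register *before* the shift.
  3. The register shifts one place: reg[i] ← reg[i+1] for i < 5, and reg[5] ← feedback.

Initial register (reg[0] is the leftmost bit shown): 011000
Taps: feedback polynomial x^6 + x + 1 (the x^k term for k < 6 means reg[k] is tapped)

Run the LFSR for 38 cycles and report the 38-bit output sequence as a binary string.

tick  register→output (feedback)
  0  011000→0 (1)
  1  110001→1 (0)
  2  100010→1 (1)
  3  000101→0 (0)
  4  001010→0 (0)
  5  010100→0 (1)
  6  101001→1 (1)
  7  010011→0 (1)
  8  100111→1 (1)
  9  001111→0 (0)
 10  011110→0 (1)
 11  111101→1 (0)
 12  111010→1 (0)
 13  110100→1 (0)
 14  101000→1 (1)
 15  010001→0 (1)
 16  100011→1 (1)
 17  000111→0 (0)
 18  001110→0 (0)
 19  011100→0 (1)
 20  111001→1 (0)
 21  110010→1 (0)
 22  100100→1 (1)
 23  001001→0 (0)
 24  010010→0 (1)
 25  100101→1 (1)
 26  001011→0 (0)
 27  010110→0 (1)
 28  101101→1 (1)
 29  011011→0 (1)
 30  110111→1 (0)
 31  101110→1 (1)
 32  011101→0 (1)
 33  111011→1 (0)
 34  110110→1 (0)
 35  101100→1 (1)
 36  011001→0 (1)
 37  110011→1 (0)

01100010100111101000111001001011011101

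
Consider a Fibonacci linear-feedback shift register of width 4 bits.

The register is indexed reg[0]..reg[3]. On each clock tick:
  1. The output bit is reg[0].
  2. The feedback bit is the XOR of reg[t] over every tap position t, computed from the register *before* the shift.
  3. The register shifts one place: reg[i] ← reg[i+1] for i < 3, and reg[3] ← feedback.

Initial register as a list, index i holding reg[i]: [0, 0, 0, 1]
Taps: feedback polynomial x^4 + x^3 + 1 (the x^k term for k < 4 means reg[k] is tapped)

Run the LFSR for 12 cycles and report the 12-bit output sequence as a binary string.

000111101011

step | reg (before) | out | fb
   0 | 0001 | 0 | 1
   1 | 0011 | 0 | 1
   2 | 0111 | 0 | 1
   3 | 1111 | 1 | 0
   4 | 1110 | 1 | 1
   5 | 1101 | 1 | 0
   6 | 1010 | 1 | 1
   7 | 0101 | 0 | 1
   8 | 1011 | 1 | 0
   9 | 0110 | 0 | 0
  10 | 1100 | 1 | 1
  11 | 1001 | 1 | 0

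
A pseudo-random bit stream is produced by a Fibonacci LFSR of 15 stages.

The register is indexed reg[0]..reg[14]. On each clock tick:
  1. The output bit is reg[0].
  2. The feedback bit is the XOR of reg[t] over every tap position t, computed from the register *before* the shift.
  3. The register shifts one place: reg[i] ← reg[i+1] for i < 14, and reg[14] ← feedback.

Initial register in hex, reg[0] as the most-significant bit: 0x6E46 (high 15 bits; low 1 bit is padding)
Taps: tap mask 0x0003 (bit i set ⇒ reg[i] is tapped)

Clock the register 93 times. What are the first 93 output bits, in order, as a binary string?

011011100100011101100101100100110101110101101011110011110111100010100011000100111100101001101

tick  register→output (feedback)
  0  011011100100011→0 (1)
  1  110111001000111→1 (0)
  2  101110010001110→1 (1)
  3  011100100011101→0 (1)
  4  111001000111011→1 (0)
  5  110010001110110→1 (0)
  6  100100011101100→1 (1)
  7  001000111011001→0 (0)
  8  010001110110010→0 (1)
  9  100011101100101→1 (1)
 10  000111011001011→0 (0)
 11  001110110010110→0 (0)
 12  011101100101100→0 (1)
 13  111011001011001→1 (0)
 14  110110010110010→1 (0)
 15  101100101100100→1 (1)
 16  011001011001001→0 (1)
 17  110010110010011→1 (0)
 18  100101100100110→1 (1)
 19  001011001001101→0 (0)
 20  010110010011010→0 (1)
 21  101100100110101→1 (1)
 22  011001001101011→0 (1)
 23  110010011010111→1 (0)
 24  100100110101110→1 (1)
 25  001001101011101→0 (0)
 26  010011010111010→0 (1)
 27  100110101110101→1 (1)
 28  001101011101011→0 (0)
 29  011010111010110→0 (1)
 30  110101110101101→1 (0)
 31  101011101011010→1 (1)
 32  010111010110101→0 (1)
 33  101110101101011→1 (1)
 34  011101011010111→0 (1)
 35  111010110101111→1 (0)
 36  110101101011110→1 (0)
 37  101011010111100→1 (1)
 38  010110101111001→0 (1)
 39  101101011110011→1 (1)
 40  011010111100111→0 (1)
 41  110101111001111→1 (0)
 42  101011110011110→1 (1)
 43  010111100111101→0 (1)
 44  101111001111011→1 (1)
 45  011110011110111→0 (1)
 46  111100111101111→1 (0)
 47  111001111011110→1 (0)
 48  110011110111100→1 (0)
 49  100111101111000→1 (1)
 50  001111011110001→0 (0)
 51  011110111100010→0 (1)
 52  111101111000101→1 (0)
 53  111011110001010→1 (0)
 54  110111100010100→1 (0)
 55  101111000101000→1 (1)
 56  011110001010001→0 (1)
 57  111100010100011→1 (0)
 58  111000101000110→1 (0)
 59  110001010001100→1 (0)
 60  100010100011000→1 (1)
 61  000101000110001→0 (0)
 62  001010001100010→0 (0)
 63  010100011000100→0 (1)
 64  101000110001001→1 (1)
 65  010001100010011→0 (1)
 66  100011000100111→1 (1)
 67  000110001001111→0 (0)
 68  001100010011110→0 (0)
 69  011000100111100→0 (1)
 70  110001001111001→1 (0)
 71  100010011110010→1 (1)
 72  000100111100101→0 (0)
 73  001001111001010→0 (0)
 74  010011110010100→0 (1)
 75  100111100101001→1 (1)
 76  001111001010011→0 (0)
 77  011110010100110→0 (1)
 78  111100101001101→1 (0)
 79  111001010011010→1 (0)
 80  110010100110100→1 (0)
 81  100101001101000→1 (1)
 82  001010011010001→0 (0)
 83  010100110100010→0 (1)
 84  101001101000101→1 (1)
 85  010011010001011→0 (1)
 86  100110100010111→1 (1)
 87  001101000101111→0 (0)
 88  011010001011110→0 (1)
 89  110100010111101→1 (0)
 90  101000101111010→1 (1)
 91  010001011110101→0 (1)
 92  100010111101011→1 (1)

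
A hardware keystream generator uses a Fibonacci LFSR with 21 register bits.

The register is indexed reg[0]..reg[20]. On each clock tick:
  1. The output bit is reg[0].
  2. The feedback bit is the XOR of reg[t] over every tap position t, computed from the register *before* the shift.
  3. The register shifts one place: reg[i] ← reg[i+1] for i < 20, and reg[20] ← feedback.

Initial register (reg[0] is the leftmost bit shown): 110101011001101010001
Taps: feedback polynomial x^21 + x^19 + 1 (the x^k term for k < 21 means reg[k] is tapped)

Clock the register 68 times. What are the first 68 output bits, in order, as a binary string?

11010101100110101000110111011010010001010010011100010111110111101001

k : reg_k → out_k, fb_k
0: 110101011001101010001 → 1, fb=1
1: 101010110011010100011 → 1, fb=0
2: 010101100110101000110 → 0, fb=1
3: 101011001101010001101 → 1, fb=1
4: 010110011010100011011 → 0, fb=1
5: 101100110101000110111 → 1, fb=0
6: 011001101010001101110 → 0, fb=1
7: 110011010100011011101 → 1, fb=1
8: 100110101000110111011 → 1, fb=0
9: 001101010001101110110 → 0, fb=1
10: 011010100011011101101 → 0, fb=0
11: 110101000110111011010 → 1, fb=0
12: 101010001101110110100 → 1, fb=1
13: 010100011011101101001 → 0, fb=0
14: 101000110111011010010 → 1, fb=0
15: 010001101110110100100 → 0, fb=0
16: 100011011101101001000 → 1, fb=1
17: 000110111011010010001 → 0, fb=0
18: 001101110110100100010 → 0, fb=1
19: 011011101101001000101 → 0, fb=0
20: 110111011010010001010 → 1, fb=0
21: 101110110100100010100 → 1, fb=1
22: 011101101001000101001 → 0, fb=0
23: 111011010010001010010 → 1, fb=0
24: 110110100100010100100 → 1, fb=1
25: 101101001000101001001 → 1, fb=1
26: 011010010001010010011 → 0, fb=1
27: 110100100010100100111 → 1, fb=0
28: 101001000101001001110 → 1, fb=0
29: 010010001010010011100 → 0, fb=0
30: 100100010100100111000 → 1, fb=1
31: 001000101001001110001 → 0, fb=0
32: 010001010010011100010 → 0, fb=1
33: 100010100100111000101 → 1, fb=1
34: 000101001001110001011 → 0, fb=1
35: 001010010011100010111 → 0, fb=1
36: 010100100111000101111 → 0, fb=1
37: 101001001110001011111 → 1, fb=0
38: 010010011100010111110 → 0, fb=1
39: 100100111000101111101 → 1, fb=1
40: 001001110001011111011 → 0, fb=1
41: 010011100010111110111 → 0, fb=1
42: 100111000101111101111 → 1, fb=0
43: 001110001011111011110 → 0, fb=1
44: 011100010111110111101 → 0, fb=0
45: 111000101111101111010 → 1, fb=0
46: 110001011111011110100 → 1, fb=1
47: 100010111110111101001 → 1, fb=1
48: 000101111101111010011 → 0, fb=1
49: 001011111011110100111 → 0, fb=1
50: 010111110111101001111 → 0, fb=1
51: 101111101111010011111 → 1, fb=0
52: 011111011110100111110 → 0, fb=1
53: 111110111101001111101 → 1, fb=1
54: 111101111010011111011 → 1, fb=0
55: 111011110100111110110 → 1, fb=0
56: 110111101001111101100 → 1, fb=1
57: 101111010011111011001 → 1, fb=1
58: 011110100111110110011 → 0, fb=1
59: 111101001111101100111 → 1, fb=0
60: 111010011111011001110 → 1, fb=0
61: 110100111110110011100 → 1, fb=1
62: 101001111101100111001 → 1, fb=1
63: 010011111011001110011 → 0, fb=1
64: 100111110110011100111 → 1, fb=0
65: 001111101100111001110 → 0, fb=1
66: 011111011001110011101 → 0, fb=0
67: 111110110011100111010 → 1, fb=0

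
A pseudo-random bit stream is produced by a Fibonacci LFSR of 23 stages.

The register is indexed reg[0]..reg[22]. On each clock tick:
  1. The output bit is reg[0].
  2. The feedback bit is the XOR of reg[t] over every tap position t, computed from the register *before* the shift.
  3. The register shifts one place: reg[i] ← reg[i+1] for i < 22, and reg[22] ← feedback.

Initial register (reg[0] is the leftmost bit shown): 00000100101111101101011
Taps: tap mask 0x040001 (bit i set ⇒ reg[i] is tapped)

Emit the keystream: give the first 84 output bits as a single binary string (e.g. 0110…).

000001001011111011010110101111001001100101100110010010110110100110000000100100100100

tick  register→output (feedback)
  0  00000100101111101101011→0 (0)
  1  00001001011111011010110→0 (1)
  2  00010010111110110101101→0 (0)
  3  00100101111101101011010→0 (1)
  4  01001011111011010110101→0 (1)
  5  10010111110110101101011→1 (1)
  6  00101111101101011010111→0 (1)
  7  01011111011010110101111→0 (0)
  8  10111110110101101011110→1 (0)
  9  01111101101011010111100→0 (1)
 10  11111011010110101111001→1 (0)
 11  11110110101101011110010→1 (0)
 12  11101101011010111100100→1 (1)
 13  11011010110101111001001→1 (1)
 14  10110101101011110010011→1 (0)
 15  01101011010111100100110→0 (0)
 16  11010110101111001001100→1 (1)
 17  10101101011110010011001→1 (0)
 18  01011010111100100110010→0 (1)
 19  10110101111001001100101→1 (1)
 20  01101011110010011001011→0 (0)
 21  11010111100100110010110→1 (0)
 22  10101111001001100101100→1 (1)
 23  01011110010011001011001→0 (1)
 24  10111100100110010110011→1 (0)
 25  01111001001100101100110→0 (0)
 26  11110010011001011001100→1 (1)
 27  11100100110010110011001→1 (0)
 28  11001001100101100110010→1 (0)
 29  10010011001011001100100→1 (1)
 30  00100110010110011001001→0 (0)
 31  01001100101100110010010→0 (1)
 32  10011001011001100100101→1 (1)
 33  00110010110011001001011→0 (0)
 34  01100101100110010010110→0 (1)
 35  11001011001100100101101→1 (1)
 36  10010110011001001011011→1 (0)
 37  00101100110010010110110→0 (1)
 38  01011001100100101101101→0 (0)
 39  10110011001001011011010→1 (0)
 40  01100110010010110110100→0 (1)
 41  11001100100101101101001→1 (1)
 42  10011001001011011010011→1 (0)
 43  00110010010110110100110→0 (0)
 44  01100100101101101001100→0 (0)
 45  11001001011011010011000→1 (0)
 46  10010010110110100110000→1 (0)
 47  00100101101101001100000→0 (0)
 48  01001011011010011000000→0 (0)
 49  10010110110100110000000→1 (1)
 50  00101101101001100000001→0 (0)
 51  01011011010011000000010→0 (0)
 52  10110110100110000000100→1 (1)
 53  01101101001100000001001→0 (0)
 54  11011010011000000010010→1 (0)
 55  10110100110000000100100→1 (1)
 56  01101001100000001001001→0 (0)
 57  11010011000000010010010→1 (0)
 58  10100110000000100100100→1 (1)
 59  01001100000001001001001→0 (0)
 60  10011000000010010010010→1 (0)
 61  00110000000100100100100→0 (0)
 62  01100000001001001001000→0 (0)
 63  11000000010010010010000→1 (0)
 64  10000000100100100100000→1 (1)
 65  00000001001001001000001→0 (0)
 66  00000010010010010000010→0 (0)
 67  00000100100100100000100→0 (0)
 68  00001001001001000001000→0 (0)
 69  00010010010010000010000→0 (1)
 70  00100100100100000100001→0 (0)
 71  01001001001000001000010→0 (0)
 72  10010010010000010000100→1 (1)
 73  00100100100000100001001→0 (0)
 74  01001001000001000010010→0 (1)
 75  10010010000010000100101→1 (1)
 76  00100100000100001001011→0 (0)
 77  01001000001000010010110→0 (1)
 78  10010000010000100101101→1 (1)
 79  00100000100001001011011→0 (1)
 80  01000001000010010110111→0 (1)
 81  10000010000100101101111→1 (1)
 82  00000100001001011011111→0 (1)
 83  00001000010010110111111→0 (1)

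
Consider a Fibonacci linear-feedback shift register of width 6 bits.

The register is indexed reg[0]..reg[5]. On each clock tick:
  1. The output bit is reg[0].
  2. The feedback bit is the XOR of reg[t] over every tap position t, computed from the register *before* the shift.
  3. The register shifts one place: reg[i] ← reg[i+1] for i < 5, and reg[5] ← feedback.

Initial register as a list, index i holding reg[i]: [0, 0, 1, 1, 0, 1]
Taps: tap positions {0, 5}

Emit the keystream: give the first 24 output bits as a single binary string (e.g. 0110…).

tick  register→output (feedback)
  0  001101→0 (1)
  1  011011→0 (1)
  2  110111→1 (0)
  3  101110→1 (1)
  4  011101→0 (1)
  5  111011→1 (0)
  6  110110→1 (1)
  7  101101→1 (0)
  8  011010→0 (0)
  9  110100→1 (1)
 10  101001→1 (0)
 11  010010→0 (0)
 12  100100→1 (1)
 13  001001→0 (1)
 14  010011→0 (1)
 15  100111→1 (0)
 16  001110→0 (0)
 17  011100→0 (0)
 18  111000→1 (1)
 19  110001→1 (0)
 20  100010→1 (1)
 21  000101→0 (1)
 22  001011→0 (1)
 23  010111→0 (1)

001101110110100100111000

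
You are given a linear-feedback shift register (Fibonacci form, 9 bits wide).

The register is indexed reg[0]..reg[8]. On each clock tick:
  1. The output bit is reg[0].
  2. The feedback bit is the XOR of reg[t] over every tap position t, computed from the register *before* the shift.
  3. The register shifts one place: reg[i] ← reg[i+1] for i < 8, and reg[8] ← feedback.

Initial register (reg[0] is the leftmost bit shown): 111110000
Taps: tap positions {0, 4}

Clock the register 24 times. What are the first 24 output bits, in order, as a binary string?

k : reg_k → out_k, fb_k
0: 111110000 → 1, fb=0
1: 111100000 → 1, fb=1
2: 111000001 → 1, fb=1
3: 110000011 → 1, fb=1
4: 100000111 → 1, fb=1
5: 000001111 → 0, fb=0
6: 000011110 → 0, fb=1
7: 000111101 → 0, fb=1
8: 001111011 → 0, fb=1
9: 011110111 → 0, fb=1
10: 111101111 → 1, fb=1
11: 111011111 → 1, fb=0
12: 110111110 → 1, fb=0
13: 101111100 → 1, fb=0
14: 011111000 → 0, fb=1
15: 111110001 → 1, fb=0
16: 111100010 → 1, fb=1
17: 111000101 → 1, fb=1
18: 110001011 → 1, fb=1
19: 100010111 → 1, fb=0
20: 000101110 → 0, fb=0
21: 001011100 → 0, fb=1
22: 010111001 → 0, fb=1
23: 101110011 → 1, fb=0

111110000011110111110001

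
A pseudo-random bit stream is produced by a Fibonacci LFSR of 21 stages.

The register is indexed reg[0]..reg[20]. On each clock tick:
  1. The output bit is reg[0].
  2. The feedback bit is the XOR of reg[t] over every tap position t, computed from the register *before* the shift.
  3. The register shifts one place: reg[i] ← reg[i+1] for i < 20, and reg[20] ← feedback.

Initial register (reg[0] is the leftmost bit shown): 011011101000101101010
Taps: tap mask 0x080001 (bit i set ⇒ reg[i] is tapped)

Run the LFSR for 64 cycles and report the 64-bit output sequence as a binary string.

k : reg_k → out_k, fb_k
0: 011011101000101101010 → 0, fb=1
1: 110111010001011010101 → 1, fb=1
2: 101110100010110101011 → 1, fb=0
3: 011101000101101010110 → 0, fb=1
4: 111010001011010101101 → 1, fb=1
5: 110100010110101011011 → 1, fb=0
6: 101000101101010110110 → 1, fb=0
7: 010001011010101101100 → 0, fb=0
8: 100010110101011011000 → 1, fb=1
9: 000101101010110110001 → 0, fb=0
10: 001011010101101100010 → 0, fb=1
11: 010110101011011000101 → 0, fb=0
12: 101101010110110001010 → 1, fb=0
13: 011010101101100010100 → 0, fb=0
14: 110101011011000101000 → 1, fb=1
15: 101010110110001010001 → 1, fb=1
16: 010101101100010100011 → 0, fb=1
17: 101011011000101000111 → 1, fb=0
18: 010110110001010001110 → 0, fb=1
19: 101101100010100011101 → 1, fb=1
20: 011011000101000111011 → 0, fb=1
21: 110110001010001110111 → 1, fb=0
22: 101100010100011101110 → 1, fb=0
23: 011000101000111011100 → 0, fb=0
24: 110001010001110111000 → 1, fb=1
25: 100010100011101110001 → 1, fb=1
26: 000101000111011100011 → 0, fb=1
27: 001010001110111000111 → 0, fb=1
28: 010100011101110001111 → 0, fb=1
29: 101000111011100011111 → 1, fb=0
30: 010001110111000111110 → 0, fb=1
31: 100011101110001111101 → 1, fb=1
32: 000111011100011111011 → 0, fb=1
33: 001110111000111110111 → 0, fb=1
34: 011101110001111101111 → 0, fb=1
35: 111011100011111011111 → 1, fb=0
36: 110111000111110111110 → 1, fb=0
37: 101110001111101111100 → 1, fb=1
38: 011100011111011111001 → 0, fb=0
39: 111000111110111110010 → 1, fb=0
40: 110001111101111100100 → 1, fb=1
41: 100011111011111001001 → 1, fb=1
42: 000111110111110010011 → 0, fb=1
43: 001111101111100100111 → 0, fb=1
44: 011111011111001001111 → 0, fb=1
45: 111110111110010011111 → 1, fb=0
46: 111101111100100111110 → 1, fb=0
47: 111011111001001111100 → 1, fb=1
48: 110111110010011111001 → 1, fb=1
49: 101111100100111110011 → 1, fb=0
50: 011111001001111100110 → 0, fb=1
51: 111110010011111001101 → 1, fb=1
52: 111100100111110011011 → 1, fb=0
53: 111001001111100110110 → 1, fb=0
54: 110010011111001101100 → 1, fb=1
55: 100100111110011011001 → 1, fb=1
56: 001001111100110110011 → 0, fb=1
57: 010011111001101100111 → 0, fb=1
58: 100111110011011001111 → 1, fb=0
59: 001111100110110011110 → 0, fb=1
60: 011111001101100111101 → 0, fb=0
61: 111110011011001111010 → 1, fb=0
62: 111100110110011110100 → 1, fb=1
63: 111001101100111101001 → 1, fb=1

0110111010001011010101101100010100011101110001111101111100100111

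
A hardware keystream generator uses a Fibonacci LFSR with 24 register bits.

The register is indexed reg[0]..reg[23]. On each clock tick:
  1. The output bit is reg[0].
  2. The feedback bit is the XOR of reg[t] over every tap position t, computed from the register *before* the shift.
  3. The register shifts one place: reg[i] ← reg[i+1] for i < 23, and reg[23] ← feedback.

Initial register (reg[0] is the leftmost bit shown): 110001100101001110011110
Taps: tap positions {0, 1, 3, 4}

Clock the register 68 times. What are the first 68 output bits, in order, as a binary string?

k : reg_k → out_k, fb_k
0: 110001100101001110011110 → 1, fb=0
1: 100011001010011100111100 → 1, fb=0
2: 000110010100111001111000 → 0, fb=0
3: 001100101001110011110000 → 0, fb=1
4: 011001010011100111100001 → 0, fb=1
5: 110010100111001111000011 → 1, fb=1
6: 100101001110011110000111 → 1, fb=0
7: 001010011100111100001110 → 0, fb=1
8: 010100111001111000011101 → 0, fb=0
9: 101001110011110000111010 → 1, fb=1
10: 010011100111100001110101 → 0, fb=0
11: 100111001111000011101010 → 1, fb=1
12: 001110011110000111010101 → 0, fb=0
13: 011100111100001110101010 → 0, fb=0
14: 111001111000011101010100 → 1, fb=0
15: 110011110000111010101000 → 1, fb=1
16: 100111100001110101010001 → 1, fb=1
17: 001111000011101010100011 → 0, fb=0
18: 011110000111010101000110 → 0, fb=1
19: 111100001110101010001101 → 1, fb=1
20: 111000011101010100011011 → 1, fb=0
21: 110000111010101000110110 → 1, fb=0
22: 100001110101010001101100 → 1, fb=1
23: 000011101010100011011001 → 0, fb=1
24: 000111010101000110110011 → 0, fb=0
25: 001110101010001101100110 → 0, fb=0
26: 011101010100011011001100 → 0, fb=0
27: 111010101000110110011000 → 1, fb=1
28: 110101010001101100110001 → 1, fb=1
29: 101010100011011001100011 → 1, fb=0
30: 010101000110110011000110 → 0, fb=0
31: 101010001101100110001100 → 1, fb=0
32: 010100011011001100011000 → 0, fb=0
33: 101000110110011000110000 → 1, fb=1
34: 010001101100110001100001 → 0, fb=1
35: 100011011001100011000011 → 1, fb=0
36: 000110110011000110000110 → 0, fb=0
37: 001101100110001100001100 → 0, fb=1
38: 011011001100011000011001 → 0, fb=0
39: 110110011000110000110010 → 1, fb=0
40: 101100110001100001100100 → 1, fb=0
41: 011001100011000011001000 → 0, fb=1
42: 110011000110000110010001 → 1, fb=1
43: 100110001100001100100011 → 1, fb=1
44: 001100011000011001000111 → 0, fb=1
45: 011000110000110010001111 → 0, fb=1
46: 110001100001100100011111 → 1, fb=0
47: 100011000011001000111110 → 1, fb=0
48: 000110000110010001111100 → 0, fb=0
49: 001100001100100011111000 → 0, fb=1
50: 011000011001000111110001 → 0, fb=1
51: 110000110010001111100011 → 1, fb=0
52: 100001100100011111000110 → 1, fb=1
53: 000011001000111110001101 → 0, fb=1
54: 000110010001111100011011 → 0, fb=0
55: 001100100011111000110110 → 0, fb=1
56: 011001000111110001101101 → 0, fb=1
57: 110010001111100011011011 → 1, fb=1
58: 100100011111000110110111 → 1, fb=0
59: 001000111110001101101110 → 0, fb=0
60: 010001111100011011011100 → 0, fb=1
61: 100011111000110110111001 → 1, fb=0
62: 000111110001101101110010 → 0, fb=0
63: 001111100011011011100100 → 0, fb=0
64: 011111000110110111001000 → 0, fb=1
65: 111110001101101110010001 → 1, fb=0
66: 111100011011011100100010 → 1, fb=1
67: 111000110110111001000101 → 1, fb=0

11000110010100111001111000011101010100011011001100011000011001000111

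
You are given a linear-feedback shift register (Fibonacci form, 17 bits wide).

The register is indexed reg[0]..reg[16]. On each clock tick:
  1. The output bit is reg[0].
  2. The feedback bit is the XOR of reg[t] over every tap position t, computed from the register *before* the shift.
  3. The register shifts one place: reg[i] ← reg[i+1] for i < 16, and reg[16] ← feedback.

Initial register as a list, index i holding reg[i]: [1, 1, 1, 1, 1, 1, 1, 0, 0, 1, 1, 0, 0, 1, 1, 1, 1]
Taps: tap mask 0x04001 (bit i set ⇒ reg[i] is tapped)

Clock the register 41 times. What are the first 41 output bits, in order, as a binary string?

k : reg_k → out_k, fb_k
0: 11111110011001111 → 1, fb=0
1: 11111100110011110 → 1, fb=0
2: 11111001100111100 → 1, fb=0
3: 11110011001111000 → 1, fb=1
4: 11100110011110001 → 1, fb=1
5: 11001100111100011 → 1, fb=1
6: 10011001111000111 → 1, fb=0
7: 00110011110001110 → 0, fb=1
8: 01100111100011101 → 0, fb=1
9: 11001111000111011 → 1, fb=1
10: 10011110001110111 → 1, fb=0
11: 00111100011101110 → 0, fb=1
12: 01111000111011101 → 0, fb=1
13: 11110001110111011 → 1, fb=1
14: 11100011101110111 → 1, fb=0
15: 11000111011101110 → 1, fb=0
16: 10001110111011100 → 1, fb=0
17: 00011101110111000 → 0, fb=0
18: 00111011101110000 → 0, fb=0
19: 01110111011100000 → 0, fb=0
20: 11101110111000000 → 1, fb=1
21: 11011101110000001 → 1, fb=1
22: 10111011100000011 → 1, fb=1
23: 01110111000000111 → 0, fb=1
24: 11101110000001111 → 1, fb=0
25: 11011100000011110 → 1, fb=0
26: 10111000000111100 → 1, fb=0
27: 01110000001111000 → 0, fb=0
28: 11100000011110000 → 1, fb=1
29: 11000000111100001 → 1, fb=1
30: 10000001111000011 → 1, fb=1
31: 00000011110000111 → 0, fb=1
32: 00000111100001111 → 0, fb=1
33: 00001111000011111 → 0, fb=1
34: 00011110000111111 → 0, fb=1
35: 00111100001111111 → 0, fb=1
36: 01111000011111111 → 0, fb=1
37: 11110000111111111 → 1, fb=0
38: 11100001111111110 → 1, fb=0
39: 11000011111111100 → 1, fb=0
40: 10000111111111000 → 1, fb=1

11111110011001111000111011101110000001111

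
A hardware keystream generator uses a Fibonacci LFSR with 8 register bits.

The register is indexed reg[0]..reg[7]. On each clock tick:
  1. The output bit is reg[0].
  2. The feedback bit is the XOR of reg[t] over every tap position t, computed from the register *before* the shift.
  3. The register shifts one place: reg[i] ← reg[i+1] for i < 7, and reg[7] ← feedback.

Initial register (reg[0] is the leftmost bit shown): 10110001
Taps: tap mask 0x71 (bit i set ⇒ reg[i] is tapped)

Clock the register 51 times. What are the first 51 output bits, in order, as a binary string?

tick  register→output (feedback)
  0  10110001→1 (1)
  1  01100011→0 (1)
  2  11000111→1 (1)
  3  10001111→1 (0)
  4  00011110→0 (1)
  5  00111101→0 (0)
  6  01111010→0 (0)
  7  11110100→1 (0)
  8  11101000→1 (0)
  9  11010000→1 (1)
 10  10100001→1 (1)
 11  01000011→0 (1)
 12  10000111→1 (1)
 13  00001111→0 (1)
 14  00011111→0 (1)
 15  00111111→0 (1)
 16  01111111→0 (1)
 17  11111111→1 (0)
 18  11111110→1 (0)
 19  11111100→1 (1)
 20  11111001→1 (0)
 21  11110010→1 (0)
 22  11100100→1 (0)
 23  11001000→1 (0)
 24  10010000→1 (1)
 25  00100001→0 (0)
 26  01000010→0 (1)
 27  10000101→1 (0)
 28  00001010→0 (0)
 29  00010100→0 (1)
 30  00101001→0 (1)
 31  01010011→0 (1)
 32  10100111→1 (1)
 33  01001111→0 (1)
 34  10011111→1 (0)
 35  00111110→0 (1)
 36  01111101→0 (0)
 37  11111010→1 (1)
 38  11110101→1 (0)
 39  11101010→1 (1)
 40  11010101→1 (0)
 41  10101010→1 (1)
 42  01010101→0 (1)
 43  10101011→1 (1)
 44  01010111→0 (0)
 45  10101110→1 (0)
 46  01011100→0 (0)
 47  10111000→1 (0)
 48  01110000→0 (0)
 49  11100000→1 (1)
 50  11000001→1 (1)

101100011110100001111111100100001010011111010101011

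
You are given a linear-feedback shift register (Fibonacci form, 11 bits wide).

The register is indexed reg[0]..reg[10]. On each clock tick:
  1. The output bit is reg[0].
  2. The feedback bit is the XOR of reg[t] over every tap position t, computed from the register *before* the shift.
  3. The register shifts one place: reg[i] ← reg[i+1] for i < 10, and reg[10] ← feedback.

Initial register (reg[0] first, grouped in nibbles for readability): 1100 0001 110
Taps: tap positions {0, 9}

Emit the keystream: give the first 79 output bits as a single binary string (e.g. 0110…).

1100000111001010100111101110100110110001011011010111000111011000001101101010110

tick  register→output (feedback)
  0  11000001110→1 (0)
  1  10000011100→1 (1)
  2  00000111001→0 (0)
  3  00001110010→0 (1)
  4  00011100101→0 (0)
  5  00111001010→0 (1)
  6  01110010101→0 (0)
  7  11100101010→1 (0)
  8  11001010100→1 (1)
  9  10010101001→1 (1)
 10  00101010011→0 (1)
 11  01010100111→0 (1)
 12  10101001111→1 (0)
 13  01010011110→0 (1)
 14  10100111101→1 (1)
 15  01001111011→0 (1)
 16  10011110111→1 (0)
 17  00111101110→0 (1)
 18  01111011101→0 (0)
 19  11110111010→1 (0)
 20  11101110100→1 (1)
 21  11011101001→1 (1)
 22  10111010011→1 (0)
 23  01110100110→0 (1)
 24  11101001101→1 (1)
 25  11010011011→1 (0)
 26  10100110110→1 (0)
 27  01001101100→0 (0)
 28  10011011000→1 (1)
 29  00110110001→0 (0)
 30  01101100010→0 (1)
 31  11011000101→1 (1)
 32  10110001011→1 (0)
 33  01100010110→0 (1)
 34  11000101101→1 (1)
 35  10001011011→1 (0)
 36  00010110110→0 (1)
 37  00101101101→0 (0)
 38  01011011010→0 (1)
 39  10110110101→1 (1)
 40  01101101011→0 (1)
 41  11011010111→1 (0)
 42  10110101110→1 (0)
 43  01101011100→0 (0)
 44  11010111000→1 (1)
 45  10101110001→1 (1)
 46  01011100011→0 (1)
 47  10111000111→1 (0)
 48  01110001110→0 (1)
 49  11100011101→1 (1)
 50  11000111011→1 (0)
 51  10001110110→1 (0)
 52  00011101100→0 (0)
 53  00111011000→0 (0)
 54  01110110000→0 (0)
 55  11101100000→1 (1)
 56  11011000001→1 (1)
 57  10110000011→1 (0)
 58  01100000110→0 (1)
 59  11000001101→1 (1)
 60  10000011011→1 (0)
 61  00000110110→0 (1)
 62  00001101101→0 (0)
 63  00011011010→0 (1)
 64  00110110101→0 (0)
 65  01101101010→0 (1)
 66  11011010101→1 (1)
 67  10110101011→1 (0)
 68  01101010110→0 (1)
 69  11010101101→1 (1)
 70  10101011011→1 (0)
 71  01010110110→0 (1)
 72  10101101101→1 (1)
 73  01011011011→0 (1)
 74  10110110111→1 (0)
 75  01101101110→0 (1)
 76  11011011101→1 (1)
 77  10110111011→1 (0)
 78  01101110110→0 (1)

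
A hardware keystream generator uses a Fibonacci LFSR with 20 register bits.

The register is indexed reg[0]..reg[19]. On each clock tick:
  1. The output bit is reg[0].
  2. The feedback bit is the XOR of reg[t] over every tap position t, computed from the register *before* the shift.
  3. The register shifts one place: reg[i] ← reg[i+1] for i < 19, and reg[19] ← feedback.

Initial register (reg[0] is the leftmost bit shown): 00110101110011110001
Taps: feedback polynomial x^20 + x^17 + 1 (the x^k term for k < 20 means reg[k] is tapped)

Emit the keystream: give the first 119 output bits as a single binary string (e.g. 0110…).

tick  register→output (feedback)
  0  00110101110011110001→0 (0)
  1  01101011100111100010→0 (0)
  2  11010111001111000100→1 (0)
  3  10101110011110001000→1 (1)
  4  01011100111100010001→0 (0)
  5  10111001111000100010→1 (1)
  6  01110011110001000101→0 (1)
  7  11100111100010001011→1 (1)
  8  11001111000100010111→1 (0)
  9  10011110001000101110→1 (0)
 10  00111100010001011100→0 (1)
 11  01111000100010111001→0 (0)
 12  11110001000101110010→1 (1)
 13  11100010001011100101→1 (0)
 14  11000100010111001010→1 (1)
 15  10001000101110010101→1 (0)
 16  00010001011100101010→0 (0)
 17  00100010111001010100→0 (1)
 18  01000101110010101001→0 (0)
 19  10001011100101010010→1 (1)
 20  00010111001010100101→0 (1)
 21  00101110010101001011→0 (0)
 22  01011100101010010110→0 (1)
 23  10111001010100101101→1 (0)
 24  01110010101001011010→0 (0)
 25  11100101010010110100→1 (0)
 26  11001010100101101000→1 (1)
 27  10010101001011010001→1 (1)
 28  00101010010110100011→0 (0)
 29  01010100101101000110→0 (1)
 30  10101001011010001101→1 (0)
 31  01010010110100011010→0 (0)
 32  10100101101000110100→1 (0)
 33  01001011010001101000→0 (0)
 34  10010110100011010000→1 (1)
 35  00101101000110100001→0 (0)
 36  01011010001101000010→0 (0)
 37  10110100011010000100→1 (0)
 38  01101000110100001000→0 (0)
 39  11010001101000010000→1 (1)
 40  10100011010000100001→1 (1)
 41  01000110100001000011→0 (0)
 42  10001101000010000110→1 (0)
 43  00011010000100001100→0 (1)
 44  00110100001000011001→0 (0)
 45  01101000010000110010→0 (0)
 46  11010000100001100100→1 (0)
 47  10100001000011001000→1 (1)
 48  01000010000110010001→0 (0)
 49  10000100001100100010→1 (1)
 50  00001000011001000101→0 (1)
 51  00010000110010001011→0 (0)
 52  00100001100100010110→0 (1)
 53  01000011001000101101→0 (1)
 54  10000110010001011011→1 (1)
 55  00001100100010110111→0 (1)
 56  00011001000101101111→0 (1)
 57  00110010001011011111→0 (1)
 58  01100100010110111111→0 (1)
 59  11001000101101111111→1 (0)
 60  10010001011011111110→1 (0)
 61  00100010110111111100→0 (1)
 62  01000101101111111001→0 (0)
 63  10001011011111110010→1 (1)
 64  00010110111111100101→0 (1)
 65  00101101111111001011→0 (0)
 66  01011011111110010110→0 (1)
 67  10110111111100101101→1 (0)
 68  01101111111001011010→0 (0)
 69  11011111110010110100→1 (0)
 70  10111111100101101000→1 (1)
 71  01111111001011010001→0 (0)
 72  11111110010110100010→1 (1)
 73  11111100101101000101→1 (0)
 74  11111001011010001010→1 (1)
 75  11110010110100010101→1 (0)
 76  11100101101000101010→1 (1)
 77  11001011010001010101→1 (0)
 78  10010110100010101010→1 (1)
 79  00101101000101010101→0 (1)
 80  01011010001010101011→0 (0)
 81  10110100010101010110→1 (0)
 82  01101000101010101100→0 (1)
 83  11010001010101011001→1 (1)
 84  10100010101010110011→1 (1)
 85  01000101010101100111→0 (1)
 86  10001010101011001111→1 (0)
 87  00010101010110011110→0 (1)
 88  00101010101100111101→0 (1)
 89  01010101011001111011→0 (0)
 90  10101010110011110110→1 (0)
 91  01010101100111101100→0 (1)
 92  10101011001111011001→1 (1)
 93  01010110011110110011→0 (0)
 94  10101100111101100110→1 (0)
 95  01011001111011001100→0 (1)
 96  10110011110110011001→1 (1)
 97  01100111101100110011→0 (0)
 98  11001111011001100110→1 (0)
 99  10011110110011001100→1 (0)
100  00111101100110011000→0 (0)
101  01111011001100110000→0 (0)
102  11110110011001100000→1 (1)
103  11101100110011000001→1 (1)
104  11011001100110000011→1 (1)
105  10110011001100000111→1 (0)
106  01100110011000001110→0 (1)
107  11001100110000011101→1 (0)
108  10011001100000111010→1 (1)
109  00110011000001110101→0 (1)
110  01100110000011101011→0 (0)
111  11001100000111010110→1 (0)
112  10011000001110101100→1 (0)
113  00110000011101011000→0 (0)
114  01100000111010110000→0 (0)
115  11000001110101100000→1 (1)
116  10000011101011000001→1 (1)
117  00000111010110000011→0 (0)
118  00001110101100000110→0 (1)

00110101110011110001000101110010101001011010001101000010000110010001011011111110010110100010101010110011110110011001100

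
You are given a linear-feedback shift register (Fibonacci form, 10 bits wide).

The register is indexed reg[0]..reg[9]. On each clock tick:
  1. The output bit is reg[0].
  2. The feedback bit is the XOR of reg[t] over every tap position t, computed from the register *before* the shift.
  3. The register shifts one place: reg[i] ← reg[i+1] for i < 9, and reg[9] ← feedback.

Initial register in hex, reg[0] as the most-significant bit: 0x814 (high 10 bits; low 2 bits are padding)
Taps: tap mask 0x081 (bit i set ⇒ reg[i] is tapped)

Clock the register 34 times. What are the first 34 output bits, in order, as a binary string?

1000000101001001011111011110001100

step | reg (before) | out | fb
   0 | 1000000101 | 1 | 0
   1 | 0000001010 | 0 | 0
   2 | 0000010100 | 0 | 1
   3 | 0000101001 | 0 | 0
   4 | 0001010010 | 0 | 0
   5 | 0010100100 | 0 | 1
   6 | 0101001001 | 0 | 0
   7 | 1010010010 | 1 | 1
   8 | 0100100101 | 0 | 1
   9 | 1001001011 | 1 | 1
  10 | 0010010111 | 0 | 1
  11 | 0100101111 | 0 | 1
  12 | 1001011111 | 1 | 0
  13 | 0010111110 | 0 | 1
  14 | 0101111101 | 0 | 1
  15 | 1011111011 | 1 | 1
  16 | 0111110111 | 0 | 1
  17 | 1111101111 | 1 | 0
  18 | 1111011110 | 1 | 0
  19 | 1110111100 | 1 | 0
  20 | 1101111000 | 1 | 1
  21 | 1011110001 | 1 | 1
  22 | 0111100011 | 0 | 0
  23 | 1111000110 | 1 | 0
  24 | 1110001100 | 1 | 0
  25 | 1100011000 | 1 | 1
  26 | 1000110001 | 1 | 1
  27 | 0001100011 | 0 | 0
  28 | 0011000110 | 0 | 1
  29 | 0110001101 | 0 | 1
  30 | 1100011011 | 1 | 1
  31 | 1000110111 | 1 | 0
  32 | 0001101110 | 0 | 1
  33 | 0011011101 | 0 | 1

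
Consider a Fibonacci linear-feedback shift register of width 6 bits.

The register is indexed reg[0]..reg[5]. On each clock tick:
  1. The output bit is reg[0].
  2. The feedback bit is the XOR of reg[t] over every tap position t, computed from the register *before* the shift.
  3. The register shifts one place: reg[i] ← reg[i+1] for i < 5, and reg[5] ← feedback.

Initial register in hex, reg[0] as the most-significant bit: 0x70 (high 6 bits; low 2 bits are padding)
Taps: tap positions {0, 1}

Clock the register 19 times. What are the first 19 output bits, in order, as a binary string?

0111001001011011101

step | reg (before) | out | fb
   0 | 011100 | 0 | 1
   1 | 111001 | 1 | 0
   2 | 110010 | 1 | 0
   3 | 100100 | 1 | 1
   4 | 001001 | 0 | 0
   5 | 010010 | 0 | 1
   6 | 100101 | 1 | 1
   7 | 001011 | 0 | 0
   8 | 010110 | 0 | 1
   9 | 101101 | 1 | 1
  10 | 011011 | 0 | 1
  11 | 110111 | 1 | 0
  12 | 101110 | 1 | 1
  13 | 011101 | 0 | 1
  14 | 111011 | 1 | 0
  15 | 110110 | 1 | 0
  16 | 101100 | 1 | 1
  17 | 011001 | 0 | 1
  18 | 110011 | 1 | 0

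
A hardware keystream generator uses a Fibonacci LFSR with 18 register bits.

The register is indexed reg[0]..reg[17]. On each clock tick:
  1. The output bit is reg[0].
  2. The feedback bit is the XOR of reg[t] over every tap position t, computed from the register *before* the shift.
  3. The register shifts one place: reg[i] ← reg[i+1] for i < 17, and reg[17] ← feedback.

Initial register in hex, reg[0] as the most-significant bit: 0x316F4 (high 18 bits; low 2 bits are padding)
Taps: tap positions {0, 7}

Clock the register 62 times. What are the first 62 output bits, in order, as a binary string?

00110001011011110110000110110111111011101001000000101001101000

k : reg_k → out_k, fb_k
0: 001100010110111101 → 0, fb=1
1: 011000101101111011 → 0, fb=0
2: 110001011011110110 → 1, fb=0
3: 100010110111101100 → 1, fb=0
4: 000101101111011000 → 0, fb=0
5: 001011011110110000 → 0, fb=1
6: 010110111101100001 → 0, fb=1
7: 101101111011000011 → 1, fb=0
8: 011011110110000110 → 0, fb=1
9: 110111101100001101 → 1, fb=1
10: 101111011000011011 → 1, fb=0
11: 011110110000110110 → 0, fb=1
12: 111101100001101101 → 1, fb=1
13: 111011000011011011 → 1, fb=1
14: 110110000110110111 → 1, fb=1
15: 101100001101101111 → 1, fb=1
16: 011000011011011111 → 0, fb=1
17: 110000110110111111 → 1, fb=0
18: 100001101101111110 → 1, fb=1
19: 000011011011111101 → 0, fb=1
20: 000110110111111011 → 0, fb=1
21: 001101101111110111 → 0, fb=0
22: 011011011111101110 → 0, fb=1
23: 110110111111011101 → 1, fb=0
24: 101101111110111010 → 1, fb=0
25: 011011111101110100 → 0, fb=1
26: 110111111011101001 → 1, fb=0
27: 101111110111010010 → 1, fb=0
28: 011111101110100100 → 0, fb=0
29: 111111011101001000 → 1, fb=0
30: 111110111010010000 → 1, fb=0
31: 111101110100100000 → 1, fb=0
32: 111011101001000000 → 1, fb=1
33: 110111010010000001 → 1, fb=0
34: 101110100100000010 → 1, fb=1
35: 011101001000000101 → 0, fb=0
36: 111010010000001010 → 1, fb=0
37: 110100100000010100 → 1, fb=1
38: 101001000000101001 → 1, fb=1
39: 010010000001010011 → 0, fb=0
40: 100100000010100110 → 1, fb=1
41: 001000000101001101 → 0, fb=0
42: 010000001010011010 → 0, fb=0
43: 100000010100110100 → 1, fb=0
44: 000000101001101000 → 0, fb=0
45: 000001010011010000 → 0, fb=1
46: 000010100110100001 → 0, fb=0
47: 000101001101000010 → 0, fb=0
48: 001010011010000100 → 0, fb=1
49: 010100110100001001 → 0, fb=1
50: 101001101000010011 → 1, fb=1
51: 010011010000100111 → 0, fb=1
52: 100110100001001111 → 1, fb=1
53: 001101000010011111 → 0, fb=0
54: 011010000100111110 → 0, fb=0
55: 110100001001111100 → 1, fb=1
56: 101000010011111001 → 1, fb=0
57: 010000100111110010 → 0, fb=0
58: 100001001111100100 → 1, fb=1
59: 000010011111001001 → 0, fb=1
60: 000100111110010011 → 0, fb=1
61: 001001111100100111 → 0, fb=1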